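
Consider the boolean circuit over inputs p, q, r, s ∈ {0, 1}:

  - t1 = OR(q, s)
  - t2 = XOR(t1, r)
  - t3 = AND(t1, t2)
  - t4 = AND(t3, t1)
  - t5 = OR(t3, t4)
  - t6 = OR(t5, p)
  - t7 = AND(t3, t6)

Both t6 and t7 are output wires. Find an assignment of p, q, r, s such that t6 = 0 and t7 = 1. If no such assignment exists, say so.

Across all 16 input combinations, none give both t6 = 0 and t7 = 1.

no solution exists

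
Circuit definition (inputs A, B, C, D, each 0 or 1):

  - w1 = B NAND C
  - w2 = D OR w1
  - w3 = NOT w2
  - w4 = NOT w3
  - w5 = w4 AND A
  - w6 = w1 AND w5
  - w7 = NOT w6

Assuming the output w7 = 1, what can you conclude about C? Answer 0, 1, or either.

Both values of C occur among assignments with w7 = 1:
  C=0: A=0, B=0, C=0, D=0
  C=1: A=0, B=0, C=1, D=0

either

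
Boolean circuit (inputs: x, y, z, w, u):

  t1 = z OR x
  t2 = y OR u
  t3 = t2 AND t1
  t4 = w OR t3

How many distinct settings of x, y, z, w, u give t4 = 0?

t4 = w OR t3 must be 0, so both w = 0 and t3 = 0.
t3 = t2 AND t1 must be 0, so at least one of t2, t1 is 0.
Enumerating the 32 input combinations, 7 give t4 = 0 and 25 give t4 = 1.

7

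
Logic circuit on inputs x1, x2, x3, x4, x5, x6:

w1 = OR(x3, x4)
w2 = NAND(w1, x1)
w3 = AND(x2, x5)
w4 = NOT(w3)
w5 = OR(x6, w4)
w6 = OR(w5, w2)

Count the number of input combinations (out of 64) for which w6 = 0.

w6 = OR(w5, w2) must be 0, so both w5 = 0 and w2 = 0.
w5 = OR(x6, w4) must be 0, so both x6 = 0 and w4 = 0.
w2 = NAND(w1, x1) must be 0, so both w1 = 1 and x1 = 1.
Enumerating the 64 input combinations, 3 give w6 = 0 and 61 give w6 = 1.

3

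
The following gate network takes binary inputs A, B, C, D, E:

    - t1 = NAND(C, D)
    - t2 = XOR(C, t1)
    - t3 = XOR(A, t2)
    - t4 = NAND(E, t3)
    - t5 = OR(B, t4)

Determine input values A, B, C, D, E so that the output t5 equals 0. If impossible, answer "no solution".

t5 = OR(B, t4) must be 0, so both B = 0 and t4 = 0.
Check with A=1, B=0, C=1, D=0, E=1:
t1 = NAND(C, D) = NAND(1, 0) = 1
t2 = XOR(C, t1) = XOR(1, 1) = 0
t3 = XOR(A, t2) = XOR(1, 0) = 1
t4 = NAND(E, t3) = NAND(1, 1) = 0
t5 = OR(B, t4) = OR(0, 0) = 0
So t5 = 0 as required.

A=1, B=0, C=1, D=0, E=1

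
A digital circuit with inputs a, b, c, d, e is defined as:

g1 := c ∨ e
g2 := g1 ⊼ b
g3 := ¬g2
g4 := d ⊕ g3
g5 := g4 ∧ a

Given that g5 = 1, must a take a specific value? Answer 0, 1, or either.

1

g5 = g4 ∧ a must be 1, so both g4 = 1 and a = 1.
g4 = d ⊕ g3 must be 1, so d and g3 differ.
Every assignment with g5 = 1 has a = 1; there are 8 such assignment(s).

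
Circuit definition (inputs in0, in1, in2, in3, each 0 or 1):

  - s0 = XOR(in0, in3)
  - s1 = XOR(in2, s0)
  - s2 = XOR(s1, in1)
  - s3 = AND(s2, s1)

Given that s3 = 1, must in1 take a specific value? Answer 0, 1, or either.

s3 = AND(s2, s1) must be 1, so both s2 = 1 and s1 = 1.
s2 = XOR(s1, in1) must be 1, so s1 and in1 differ.
s1 = XOR(in2, s0) must be 1, so in2 and s0 differ.
Every assignment with s3 = 1 has in1 = 0; there are 4 such assignment(s).
  in0=0, in1=0, in2=0, in3=1
  in0=0, in1=0, in2=1, in3=0
  in0=1, in1=0, in2=0, in3=0
  in0=1, in1=0, in2=1, in3=1

0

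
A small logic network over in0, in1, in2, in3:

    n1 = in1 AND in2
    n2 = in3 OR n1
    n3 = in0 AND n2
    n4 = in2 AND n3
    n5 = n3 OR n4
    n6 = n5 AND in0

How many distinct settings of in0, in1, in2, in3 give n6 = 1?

n6 = n5 AND in0 must be 1, so both n5 = 1 and in0 = 1.
n5 = n3 OR n4 must be 1, so at least one of n3, n4 is 1.
Enumerating the 16 input combinations, 5 give n6 = 1 and 11 give n6 = 0.

5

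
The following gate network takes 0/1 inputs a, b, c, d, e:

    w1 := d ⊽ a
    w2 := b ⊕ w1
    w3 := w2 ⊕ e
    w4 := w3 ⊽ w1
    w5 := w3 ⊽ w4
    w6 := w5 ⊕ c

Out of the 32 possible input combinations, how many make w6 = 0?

w6 = w5 ⊕ c must be 0, so w5 and c are equal.
Enumerating the 32 input combinations, 16 give w6 = 0 and 16 give w6 = 1.

16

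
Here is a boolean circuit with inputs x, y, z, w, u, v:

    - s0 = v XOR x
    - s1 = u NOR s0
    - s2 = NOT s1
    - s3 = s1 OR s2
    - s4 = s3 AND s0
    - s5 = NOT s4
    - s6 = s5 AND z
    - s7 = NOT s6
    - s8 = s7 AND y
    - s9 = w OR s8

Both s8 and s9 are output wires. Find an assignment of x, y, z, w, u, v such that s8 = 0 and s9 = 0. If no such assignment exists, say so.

x=1, y=0, z=0, w=0, u=1, v=0

Check with x=1, y=0, z=0, w=0, u=1, v=0:
s0 = v XOR x = 0 XOR 1 = 1
s1 = u NOR s0 = 1 NOR 1 = 0
s2 = NOT s1 = NOT 0 = 1
s3 = s1 OR s2 = 0 OR 1 = 1
s4 = s3 AND s0 = 1 AND 1 = 1
s5 = NOT s4 = NOT 1 = 0
s6 = s5 AND z = 0 AND 0 = 0
s7 = NOT s6 = NOT 0 = 1
s8 = s7 AND y = 1 AND 0 = 0
s9 = w OR s8 = 0 OR 0 = 0
So s8 = 0 and s9 = 0.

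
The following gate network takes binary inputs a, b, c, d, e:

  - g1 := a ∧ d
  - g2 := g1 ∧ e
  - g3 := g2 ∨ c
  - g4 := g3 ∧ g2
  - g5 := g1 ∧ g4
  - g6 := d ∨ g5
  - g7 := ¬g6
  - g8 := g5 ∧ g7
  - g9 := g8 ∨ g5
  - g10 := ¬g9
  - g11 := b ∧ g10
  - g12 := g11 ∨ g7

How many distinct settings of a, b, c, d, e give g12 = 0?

10

g12 = g11 ∨ g7 must be 0, so both g11 = 0 and g7 = 0.
Enumerating the 32 input combinations, 10 give g12 = 0 and 22 give g12 = 1.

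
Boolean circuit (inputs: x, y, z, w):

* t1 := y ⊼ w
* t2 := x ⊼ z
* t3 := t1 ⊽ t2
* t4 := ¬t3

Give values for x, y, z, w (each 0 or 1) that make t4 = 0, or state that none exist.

Check with x=1, y=1, z=1, w=1:
t1 = y ⊼ w = 1 ⊼ 1 = 0
t2 = x ⊼ z = 1 ⊼ 1 = 0
t3 = t1 ⊽ t2 = 0 ⊽ 0 = 1
t4 = ¬t3 = ¬1 = 0
So t4 = 0 as required.

x=1, y=1, z=1, w=1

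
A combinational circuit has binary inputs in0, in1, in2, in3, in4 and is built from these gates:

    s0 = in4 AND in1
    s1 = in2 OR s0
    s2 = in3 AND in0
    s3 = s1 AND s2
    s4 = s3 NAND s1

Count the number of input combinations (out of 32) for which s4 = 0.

5

s4 = s3 NAND s1 must be 0, so both s3 = 1 and s1 = 1.
s3 = s1 AND s2 must be 1, so both s1 = 1 and s2 = 1.
Satisfying assignments:
  in0=1, in1=0, in2=1, in3=1, in4=0
  in0=1, in1=0, in2=1, in3=1, in4=1
  in0=1, in1=1, in2=0, in3=1, in4=1
  in0=1, in1=1, in2=1, in3=1, in4=0
  in0=1, in1=1, in2=1, in3=1, in4=1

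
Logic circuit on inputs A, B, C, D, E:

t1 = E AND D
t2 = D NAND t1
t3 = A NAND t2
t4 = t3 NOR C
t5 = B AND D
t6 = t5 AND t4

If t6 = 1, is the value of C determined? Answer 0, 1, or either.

0

t6 = t5 AND t4 must be 1, so both t5 = 1 and t4 = 1.
Every assignment with t6 = 1 has C = 0; there are 1 such assignment(s).
  A=1, B=1, C=0, D=1, E=0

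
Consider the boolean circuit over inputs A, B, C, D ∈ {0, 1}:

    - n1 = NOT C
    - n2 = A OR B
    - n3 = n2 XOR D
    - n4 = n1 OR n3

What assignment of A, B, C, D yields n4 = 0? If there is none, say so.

A=0 B=1 C=1 D=1

n4 = n1 OR n3 must be 0, so both n1 = 0 and n3 = 0.
n1 = NOT C must be 0, so C = 1.
Check with A=0 B=1 C=1 D=1:
n1 = NOT C = NOT 1 = 0
n2 = A OR B = 0 OR 1 = 1
n3 = n2 XOR D = 1 XOR 1 = 0
n4 = n1 OR n3 = 0 OR 0 = 0
So n4 = 0 as required.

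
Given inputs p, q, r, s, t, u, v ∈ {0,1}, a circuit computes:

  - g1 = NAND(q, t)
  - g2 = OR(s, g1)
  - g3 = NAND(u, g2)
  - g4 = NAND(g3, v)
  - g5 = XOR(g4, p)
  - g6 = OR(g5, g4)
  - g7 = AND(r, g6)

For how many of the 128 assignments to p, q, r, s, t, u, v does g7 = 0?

73

g7 = AND(r, g6) must be 0, so at least one of r, g6 is 0.
Enumerating the 128 input combinations, 73 give g7 = 0 and 55 give g7 = 1.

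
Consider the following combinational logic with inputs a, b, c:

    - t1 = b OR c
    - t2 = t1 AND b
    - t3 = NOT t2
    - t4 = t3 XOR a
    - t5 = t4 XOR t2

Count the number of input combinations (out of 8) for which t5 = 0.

t5 = t4 XOR t2 must be 0, so t4 and t2 are equal.
Satisfying assignments:
  a=1, b=0, c=0
  a=1, b=0, c=1
  a=1, b=1, c=0
  a=1, b=1, c=1

4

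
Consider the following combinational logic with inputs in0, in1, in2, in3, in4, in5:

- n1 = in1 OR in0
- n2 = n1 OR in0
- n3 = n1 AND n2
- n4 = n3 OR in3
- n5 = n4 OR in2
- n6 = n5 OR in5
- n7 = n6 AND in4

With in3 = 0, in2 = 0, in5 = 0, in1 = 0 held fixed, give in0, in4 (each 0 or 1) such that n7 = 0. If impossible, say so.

in0=1, in4=0

Check with in3 = 0, in2 = 0, in5 = 0, in1 = 0 and in0=1, in4=0:
n1 = in1 OR in0 = 0 OR 1 = 1
n2 = n1 OR in0 = 1 OR 1 = 1
n3 = n1 AND n2 = 1 AND 1 = 1
n4 = n3 OR in3 = 1 OR 0 = 1
n5 = n4 OR in2 = 1 OR 0 = 1
n6 = n5 OR in5 = 1 OR 0 = 1
n7 = n6 AND in4 = 1 AND 0 = 0
So n7 = 0.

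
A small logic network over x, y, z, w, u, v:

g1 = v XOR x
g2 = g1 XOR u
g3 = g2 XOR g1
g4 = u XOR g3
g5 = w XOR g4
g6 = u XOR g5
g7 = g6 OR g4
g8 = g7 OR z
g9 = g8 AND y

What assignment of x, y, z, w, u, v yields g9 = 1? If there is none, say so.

g9 = g8 AND y must be 1, so both g8 = 1 and y = 1.
Check with x=1, y=1, z=1, w=0, u=0, v=0:
g1 = v XOR x = 0 XOR 1 = 1
g2 = g1 XOR u = 1 XOR 0 = 1
g3 = g2 XOR g1 = 1 XOR 1 = 0
g4 = u XOR g3 = 0 XOR 0 = 0
g5 = w XOR g4 = 0 XOR 0 = 0
g6 = u XOR g5 = 0 XOR 0 = 0
g7 = g6 OR g4 = 0 OR 0 = 0
g8 = g7 OR z = 0 OR 1 = 1
g9 = g8 AND y = 1 AND 1 = 1
So g9 = 1 as required.

x=1, y=1, z=1, w=0, u=0, v=0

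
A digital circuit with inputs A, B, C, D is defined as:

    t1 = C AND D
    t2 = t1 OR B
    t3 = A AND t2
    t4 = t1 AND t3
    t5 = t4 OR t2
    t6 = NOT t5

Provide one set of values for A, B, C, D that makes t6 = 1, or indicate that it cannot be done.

A=1, B=0, C=0, D=0

Check with A=1, B=0, C=0, D=0:
t1 = C AND D = 0 AND 0 = 0
t2 = t1 OR B = 0 OR 0 = 0
t3 = A AND t2 = 1 AND 0 = 0
t4 = t1 AND t3 = 0 AND 0 = 0
t5 = t4 OR t2 = 0 OR 0 = 0
t6 = NOT t5 = NOT 0 = 1
So t6 = 1 as required.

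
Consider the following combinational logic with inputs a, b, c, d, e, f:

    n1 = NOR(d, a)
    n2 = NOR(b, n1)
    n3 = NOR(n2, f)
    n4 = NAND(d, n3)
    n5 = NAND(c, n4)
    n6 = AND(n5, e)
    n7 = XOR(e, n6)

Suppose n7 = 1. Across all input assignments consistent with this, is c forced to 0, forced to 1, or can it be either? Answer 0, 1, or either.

1

n7 = XOR(e, n6) must be 1, so e and n6 differ.
Every assignment with n7 = 1 has c = 1; there are 14 such assignment(s).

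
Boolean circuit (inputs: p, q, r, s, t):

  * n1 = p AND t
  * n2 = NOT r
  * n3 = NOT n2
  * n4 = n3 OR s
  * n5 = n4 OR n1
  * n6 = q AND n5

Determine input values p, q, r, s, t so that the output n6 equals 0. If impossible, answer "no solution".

Check with p=1 q=0 r=0 s=1 t=1:
n1 = p AND t = 1 AND 1 = 1
n2 = NOT r = NOT 0 = 1
n3 = NOT n2 = NOT 1 = 0
n4 = n3 OR s = 0 OR 1 = 1
n5 = n4 OR n1 = 1 OR 1 = 1
n6 = q AND n5 = 0 AND 1 = 0
So n6 = 0 as required.

p=1 q=0 r=0 s=1 t=1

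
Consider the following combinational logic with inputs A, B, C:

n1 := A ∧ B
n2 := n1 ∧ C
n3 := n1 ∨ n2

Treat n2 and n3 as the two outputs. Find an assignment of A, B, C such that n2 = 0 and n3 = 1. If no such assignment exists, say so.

Check with A=1 B=1 C=0:
n1 = A ∧ B = 1 ∧ 1 = 1
n2 = n1 ∧ C = 1 ∧ 0 = 0
n3 = n1 ∨ n2 = 1 ∨ 0 = 1
So n2 = 0 and n3 = 1.

A=1 B=1 C=0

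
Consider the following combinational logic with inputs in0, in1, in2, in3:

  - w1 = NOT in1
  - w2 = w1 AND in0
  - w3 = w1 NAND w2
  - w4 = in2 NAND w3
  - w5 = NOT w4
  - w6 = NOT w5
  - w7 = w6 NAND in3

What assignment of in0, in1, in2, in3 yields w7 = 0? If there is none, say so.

in0=1, in1=0, in2=0, in3=1

w7 = w6 NAND in3 must be 0, so both w6 = 1 and in3 = 1.
w6 = NOT w5 must be 1, so w5 = 0.
Check with in0=1, in1=0, in2=0, in3=1:
w1 = NOT in1 = NOT 0 = 1
w2 = w1 AND in0 = 1 AND 1 = 1
w3 = w1 NAND w2 = 1 NAND 1 = 0
w4 = in2 NAND w3 = 0 NAND 0 = 1
w5 = NOT w4 = NOT 1 = 0
w6 = NOT w5 = NOT 0 = 1
w7 = w6 NAND in3 = 1 NAND 1 = 0
So w7 = 0 as required.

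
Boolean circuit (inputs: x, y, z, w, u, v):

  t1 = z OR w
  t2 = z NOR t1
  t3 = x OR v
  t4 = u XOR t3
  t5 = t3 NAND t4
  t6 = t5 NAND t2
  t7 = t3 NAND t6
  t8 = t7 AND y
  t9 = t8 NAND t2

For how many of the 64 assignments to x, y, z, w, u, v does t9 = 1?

t9 = t8 NAND t2 must be 1, so at least one of t8, t2 is 0.
Enumerating the 64 input combinations, 59 give t9 = 1 and 5 give t9 = 0.

59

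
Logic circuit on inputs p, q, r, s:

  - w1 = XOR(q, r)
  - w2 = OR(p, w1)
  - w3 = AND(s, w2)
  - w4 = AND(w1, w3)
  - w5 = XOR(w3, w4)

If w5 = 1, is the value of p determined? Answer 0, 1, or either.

1

w5 = XOR(w3, w4) must be 1, so w3 and w4 differ.
Every assignment with w5 = 1 has p = 1; there are 2 such assignment(s).
  p=1, q=0, r=0, s=1
  p=1, q=1, r=1, s=1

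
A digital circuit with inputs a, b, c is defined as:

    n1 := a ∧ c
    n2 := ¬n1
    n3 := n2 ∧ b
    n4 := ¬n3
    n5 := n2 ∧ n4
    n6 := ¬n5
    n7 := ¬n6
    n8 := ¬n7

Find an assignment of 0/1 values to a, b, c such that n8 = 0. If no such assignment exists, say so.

a=0, b=0, c=1

n8 = ¬n7 must be 0, so n7 = 1.
n7 = ¬n6 must be 1, so n6 = 0.
n6 = ¬n5 must be 0, so n5 = 1.
Check with a=0, b=0, c=1:
n1 = a ∧ c = 0 ∧ 1 = 0
n2 = ¬n1 = ¬0 = 1
n3 = n2 ∧ b = 1 ∧ 0 = 0
n4 = ¬n3 = ¬0 = 1
n5 = n2 ∧ n4 = 1 ∧ 1 = 1
n6 = ¬n5 = ¬1 = 0
n7 = ¬n6 = ¬0 = 1
n8 = ¬n7 = ¬1 = 0
So n8 = 0 as required.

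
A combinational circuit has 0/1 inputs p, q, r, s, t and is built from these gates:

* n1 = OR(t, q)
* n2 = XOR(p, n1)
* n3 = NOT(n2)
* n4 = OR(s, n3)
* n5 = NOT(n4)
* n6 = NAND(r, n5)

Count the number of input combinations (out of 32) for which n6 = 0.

n6 = NAND(r, n5) must be 0, so both r = 1 and n5 = 1.
n5 = NOT(n4) must be 1, so n4 = 0.
n4 = OR(s, n3) must be 0, so both s = 0 and n3 = 0.
Enumerating the 32 input combinations, 4 give n6 = 0 and 28 give n6 = 1.

4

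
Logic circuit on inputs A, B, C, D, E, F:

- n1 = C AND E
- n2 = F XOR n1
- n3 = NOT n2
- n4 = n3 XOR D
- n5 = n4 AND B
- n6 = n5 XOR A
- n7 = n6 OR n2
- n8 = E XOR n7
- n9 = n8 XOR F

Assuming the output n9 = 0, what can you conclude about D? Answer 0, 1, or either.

Both values of D occur among assignments with n9 = 0:
  D=0: A=0, B=0, C=0, D=0, E=0, F=0
  D=1: A=0, B=0, C=0, D=1, E=0, F=0

either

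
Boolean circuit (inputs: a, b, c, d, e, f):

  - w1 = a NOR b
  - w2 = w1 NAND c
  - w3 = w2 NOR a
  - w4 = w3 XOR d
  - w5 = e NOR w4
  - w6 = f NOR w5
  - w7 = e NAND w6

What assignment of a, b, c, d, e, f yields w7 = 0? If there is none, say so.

a=0, b=1, c=1, d=1, e=1, f=0

w7 = e NAND w6 must be 0, so both e = 1 and w6 = 1.
w6 = f NOR w5 must be 1, so both f = 0 and w5 = 0.
Check with a=0, b=1, c=1, d=1, e=1, f=0:
w1 = a NOR b = 0 NOR 1 = 0
w2 = w1 NAND c = 0 NAND 1 = 1
w3 = w2 NOR a = 1 NOR 0 = 0
w4 = w3 XOR d = 0 XOR 1 = 1
w5 = e NOR w4 = 1 NOR 1 = 0
w6 = f NOR w5 = 0 NOR 0 = 1
w7 = e NAND w6 = 1 NAND 1 = 0
So w7 = 0 as required.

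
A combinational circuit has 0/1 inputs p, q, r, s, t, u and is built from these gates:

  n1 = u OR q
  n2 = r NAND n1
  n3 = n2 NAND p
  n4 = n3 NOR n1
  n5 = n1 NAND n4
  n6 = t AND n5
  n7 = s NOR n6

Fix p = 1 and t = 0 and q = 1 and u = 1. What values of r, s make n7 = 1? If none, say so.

r=1, s=0

Check with p = 1 and t = 0 and q = 1 and u = 1 and r=1, s=0:
n1 = u OR q = 1 OR 1 = 1
n2 = r NAND n1 = 1 NAND 1 = 0
n3 = n2 NAND p = 0 NAND 1 = 1
n4 = n3 NOR n1 = 1 NOR 1 = 0
n5 = n1 NAND n4 = 1 NAND 0 = 1
n6 = t AND n5 = 0 AND 1 = 0
n7 = s NOR n6 = 0 NOR 0 = 1
So n7 = 1.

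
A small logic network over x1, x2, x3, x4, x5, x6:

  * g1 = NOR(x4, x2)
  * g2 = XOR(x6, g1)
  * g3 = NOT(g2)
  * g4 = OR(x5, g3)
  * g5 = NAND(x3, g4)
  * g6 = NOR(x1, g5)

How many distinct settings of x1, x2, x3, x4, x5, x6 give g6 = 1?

g6 = NOR(x1, g5) must be 1, so both x1 = 0 and g5 = 0.
g5 = NAND(x3, g4) must be 0, so both x3 = 1 and g4 = 1.
Enumerating the 64 input combinations, 12 give g6 = 1 and 52 give g6 = 0.

12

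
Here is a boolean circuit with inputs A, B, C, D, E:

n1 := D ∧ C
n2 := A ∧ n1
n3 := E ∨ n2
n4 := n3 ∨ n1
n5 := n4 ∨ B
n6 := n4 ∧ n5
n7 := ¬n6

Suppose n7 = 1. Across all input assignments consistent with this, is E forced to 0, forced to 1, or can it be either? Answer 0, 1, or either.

0

n7 = ¬n6 must be 1, so n6 = 0.
n6 = n4 ∧ n5 must be 0, so at least one of n4, n5 is 0.
Every assignment with n7 = 1 has E = 0; there are 12 such assignment(s).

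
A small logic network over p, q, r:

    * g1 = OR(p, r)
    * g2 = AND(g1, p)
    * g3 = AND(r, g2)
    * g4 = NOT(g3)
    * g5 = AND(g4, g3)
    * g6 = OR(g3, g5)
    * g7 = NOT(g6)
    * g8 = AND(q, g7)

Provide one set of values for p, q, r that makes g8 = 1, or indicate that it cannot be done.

Check with p=1 q=1 r=0:
g1 = OR(p, r) = OR(1, 0) = 1
g2 = AND(g1, p) = AND(1, 1) = 1
g3 = AND(r, g2) = AND(0, 1) = 0
g4 = NOT(g3) = NOT 0 = 1
g5 = AND(g4, g3) = AND(1, 0) = 0
g6 = OR(g3, g5) = OR(0, 0) = 0
g7 = NOT(g6) = NOT 0 = 1
g8 = AND(q, g7) = AND(1, 1) = 1
So g8 = 1 as required.

p=1 q=1 r=0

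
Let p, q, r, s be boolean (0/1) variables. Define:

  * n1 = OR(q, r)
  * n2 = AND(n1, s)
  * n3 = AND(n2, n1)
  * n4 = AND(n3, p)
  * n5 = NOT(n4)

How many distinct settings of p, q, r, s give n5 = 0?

3

n5 = NOT(n4) must be 0, so n4 = 1.
Satisfying assignments:
  p=1, q=0, r=1, s=1
  p=1, q=1, r=0, s=1
  p=1, q=1, r=1, s=1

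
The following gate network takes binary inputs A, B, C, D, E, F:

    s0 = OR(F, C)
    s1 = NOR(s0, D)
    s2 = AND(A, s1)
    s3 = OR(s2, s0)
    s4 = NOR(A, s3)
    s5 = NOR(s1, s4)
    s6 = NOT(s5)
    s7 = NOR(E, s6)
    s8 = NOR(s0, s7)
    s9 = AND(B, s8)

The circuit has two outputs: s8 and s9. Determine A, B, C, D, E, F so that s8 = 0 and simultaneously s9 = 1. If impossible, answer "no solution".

no solution exists

Across all 64 input combinations, none give both s8 = 0 and s9 = 1.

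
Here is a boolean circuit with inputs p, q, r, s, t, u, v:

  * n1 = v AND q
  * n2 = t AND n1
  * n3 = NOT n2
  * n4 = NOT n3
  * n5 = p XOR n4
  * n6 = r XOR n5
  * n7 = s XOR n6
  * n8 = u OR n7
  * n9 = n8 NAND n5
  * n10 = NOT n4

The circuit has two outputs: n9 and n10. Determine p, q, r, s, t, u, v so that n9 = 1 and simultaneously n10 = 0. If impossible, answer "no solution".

p=1 q=1 r=1 s=0 t=1 u=0 v=1

Check with p=1 q=1 r=1 s=0 t=1 u=0 v=1:
n1 = v AND q = 1 AND 1 = 1
n2 = t AND n1 = 1 AND 1 = 1
n3 = NOT n2 = NOT 1 = 0
n4 = NOT n3 = NOT 0 = 1
n5 = p XOR n4 = 1 XOR 1 = 0
n6 = r XOR n5 = 1 XOR 0 = 1
n7 = s XOR n6 = 0 XOR 1 = 1
n8 = u OR n7 = 0 OR 1 = 1
n9 = n8 NAND n5 = 1 NAND 0 = 1
n10 = NOT n4 = NOT 1 = 0
So n9 = 1 and n10 = 0.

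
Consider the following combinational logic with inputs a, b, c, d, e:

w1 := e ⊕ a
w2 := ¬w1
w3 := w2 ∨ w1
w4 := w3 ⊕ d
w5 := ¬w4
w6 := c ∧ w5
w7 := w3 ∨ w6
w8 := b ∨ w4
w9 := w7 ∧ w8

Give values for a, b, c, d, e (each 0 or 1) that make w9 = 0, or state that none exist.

a=0, b=0, c=1, d=1, e=1

w9 = w7 ∧ w8 must be 0, so at least one of w7, w8 is 0.
Check with a=0, b=0, c=1, d=1, e=1:
w1 = e ⊕ a = 1 ⊕ 0 = 1
w2 = ¬w1 = ¬1 = 0
w3 = w2 ∨ w1 = 0 ∨ 1 = 1
w4 = w3 ⊕ d = 1 ⊕ 1 = 0
w5 = ¬w4 = ¬0 = 1
w6 = c ∧ w5 = 1 ∧ 1 = 1
w7 = w3 ∨ w6 = 1 ∨ 1 = 1
w8 = b ∨ w4 = 0 ∨ 0 = 0
w9 = w7 ∧ w8 = 1 ∧ 0 = 0
So w9 = 0 as required.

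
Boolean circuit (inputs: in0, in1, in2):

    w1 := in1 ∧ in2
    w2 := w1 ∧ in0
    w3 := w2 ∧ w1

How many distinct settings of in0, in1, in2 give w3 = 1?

w3 = w2 ∧ w1 must be 1, so both w2 = 1 and w1 = 1.
Enumerating the 8 input combinations, 1 give w3 = 1 and 7 give w3 = 0.

1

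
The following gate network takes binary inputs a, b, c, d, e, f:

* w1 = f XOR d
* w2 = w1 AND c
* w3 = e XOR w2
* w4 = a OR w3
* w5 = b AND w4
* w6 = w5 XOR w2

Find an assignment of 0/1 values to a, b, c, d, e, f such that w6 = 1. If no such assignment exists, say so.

a=0 b=1 c=0 d=0 e=1 f=0

w6 = w5 XOR w2 must be 1, so w5 and w2 differ.
Check with a=0 b=1 c=0 d=0 e=1 f=0:
w1 = f XOR d = 0 XOR 0 = 0
w2 = w1 AND c = 0 AND 0 = 0
w3 = e XOR w2 = 1 XOR 0 = 1
w4 = a OR w3 = 0 OR 1 = 1
w5 = b AND w4 = 1 AND 1 = 1
w6 = w5 XOR w2 = 1 XOR 0 = 1
So w6 = 1 as required.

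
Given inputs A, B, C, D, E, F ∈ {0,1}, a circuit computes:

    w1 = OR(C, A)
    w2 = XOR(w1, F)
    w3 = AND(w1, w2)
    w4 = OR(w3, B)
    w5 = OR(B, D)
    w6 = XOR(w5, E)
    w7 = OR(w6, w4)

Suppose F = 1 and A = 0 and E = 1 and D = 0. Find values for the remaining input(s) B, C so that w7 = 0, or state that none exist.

no solution exists

With F = 1 and A = 0 and E = 1 and D = 0 fixed, none of the 4 settings of B, C give w7 = 0.
For example, with B=1, C=1:
w1 = OR(C, A) = OR(1, 0) = 1
w2 = XOR(w1, F) = XOR(1, 1) = 0
w3 = AND(w1, w2) = AND(1, 0) = 0
w4 = OR(w3, B) = OR(0, 1) = 1
w5 = OR(B, D) = OR(1, 0) = 1
w6 = XOR(w5, E) = XOR(1, 1) = 0
w7 = OR(w6, w4) = OR(0, 1) = 1
giving w7 = 1 ≠ 0.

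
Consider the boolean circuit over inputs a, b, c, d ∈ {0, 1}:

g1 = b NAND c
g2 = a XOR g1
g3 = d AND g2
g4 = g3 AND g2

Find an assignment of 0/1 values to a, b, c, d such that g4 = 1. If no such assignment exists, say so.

a=0, b=0, c=1, d=1

g4 = g3 AND g2 must be 1, so both g3 = 1 and g2 = 1.
Check with a=0, b=0, c=1, d=1:
g1 = b NAND c = 0 NAND 1 = 1
g2 = a XOR g1 = 0 XOR 1 = 1
g3 = d AND g2 = 1 AND 1 = 1
g4 = g3 AND g2 = 1 AND 1 = 1
So g4 = 1 as required.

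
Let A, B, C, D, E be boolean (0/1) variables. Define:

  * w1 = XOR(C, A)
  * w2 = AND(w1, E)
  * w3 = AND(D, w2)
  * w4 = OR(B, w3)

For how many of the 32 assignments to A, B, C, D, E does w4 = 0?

14

w4 = OR(B, w3) must be 0, so both B = 0 and w3 = 0.
Enumerating the 32 input combinations, 14 give w4 = 0 and 18 give w4 = 1.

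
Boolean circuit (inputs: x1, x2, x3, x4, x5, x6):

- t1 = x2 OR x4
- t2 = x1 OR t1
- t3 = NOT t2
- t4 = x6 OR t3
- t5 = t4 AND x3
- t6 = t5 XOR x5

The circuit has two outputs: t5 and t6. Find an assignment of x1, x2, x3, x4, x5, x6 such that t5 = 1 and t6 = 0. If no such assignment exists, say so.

x1=0, x2=0, x3=1, x4=1, x5=1, x6=1

Check with x1=0, x2=0, x3=1, x4=1, x5=1, x6=1:
t1 = x2 OR x4 = 0 OR 1 = 1
t2 = x1 OR t1 = 0 OR 1 = 1
t3 = NOT t2 = NOT 1 = 0
t4 = x6 OR t3 = 1 OR 0 = 1
t5 = t4 AND x3 = 1 AND 1 = 1
t6 = t5 XOR x5 = 1 XOR 1 = 0
So t5 = 1 and t6 = 0.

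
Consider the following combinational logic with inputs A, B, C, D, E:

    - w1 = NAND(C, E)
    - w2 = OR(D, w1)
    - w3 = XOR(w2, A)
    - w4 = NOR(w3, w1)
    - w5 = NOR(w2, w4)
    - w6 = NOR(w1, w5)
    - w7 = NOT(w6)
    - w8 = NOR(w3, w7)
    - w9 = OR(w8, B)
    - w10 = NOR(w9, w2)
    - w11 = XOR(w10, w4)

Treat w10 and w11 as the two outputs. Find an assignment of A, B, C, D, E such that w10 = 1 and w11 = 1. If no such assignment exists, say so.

Check with A=1, B=0, C=1, D=0, E=1:
w1 = NAND(C, E) = NAND(1, 1) = 0
w2 = OR(D, w1) = OR(0, 0) = 0
w3 = XOR(w2, A) = XOR(0, 1) = 1
w4 = NOR(w3, w1) = NOR(1, 0) = 0
w5 = NOR(w2, w4) = NOR(0, 0) = 1
w6 = NOR(w1, w5) = NOR(0, 1) = 0
w7 = NOT(w6) = NOT 0 = 1
w8 = NOR(w3, w7) = NOR(1, 1) = 0
w9 = OR(w8, B) = OR(0, 0) = 0
w10 = NOR(w9, w2) = NOR(0, 0) = 1
w11 = XOR(w10, w4) = XOR(1, 0) = 1
So w10 = 1 and w11 = 1.

A=1, B=0, C=1, D=0, E=1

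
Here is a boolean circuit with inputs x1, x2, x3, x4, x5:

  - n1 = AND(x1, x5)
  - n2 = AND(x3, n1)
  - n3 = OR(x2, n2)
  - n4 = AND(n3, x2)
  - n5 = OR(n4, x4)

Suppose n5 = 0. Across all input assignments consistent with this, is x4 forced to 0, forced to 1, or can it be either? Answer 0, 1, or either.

n5 = OR(n4, x4) must be 0, so both n4 = 0 and x4 = 0.
Every assignment with n5 = 0 has x4 = 0; there are 8 such assignment(s).

0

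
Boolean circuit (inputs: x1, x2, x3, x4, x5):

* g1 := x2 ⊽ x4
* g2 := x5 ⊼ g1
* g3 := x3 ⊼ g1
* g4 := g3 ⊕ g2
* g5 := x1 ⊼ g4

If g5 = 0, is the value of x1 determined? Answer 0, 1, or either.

g5 = x1 ⊼ g4 must be 0, so both x1 = 1 and g4 = 1.
g4 = g3 ⊕ g2 must be 1, so g3 and g2 differ.
Every assignment with g5 = 0 has x1 = 1; there are 2 such assignment(s).
  x1=1, x2=0, x3=0, x4=0, x5=1
  x1=1, x2=0, x3=1, x4=0, x5=0

1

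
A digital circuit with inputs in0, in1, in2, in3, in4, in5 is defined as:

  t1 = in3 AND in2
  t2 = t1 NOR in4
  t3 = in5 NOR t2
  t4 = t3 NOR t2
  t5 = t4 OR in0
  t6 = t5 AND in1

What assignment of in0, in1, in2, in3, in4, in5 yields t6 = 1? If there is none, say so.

t6 = t5 AND in1 must be 1, so both t5 = 1 and in1 = 1.
t5 = t4 OR in0 must be 1, so at least one of t4, in0 is 1.
Check with in0=1, in1=1, in2=0, in3=0, in4=0, in5=1:
t1 = in3 AND in2 = 0 AND 0 = 0
t2 = t1 NOR in4 = 0 NOR 0 = 1
t3 = in5 NOR t2 = 1 NOR 1 = 0
t4 = t3 NOR t2 = 0 NOR 1 = 0
t5 = t4 OR in0 = 0 OR 1 = 1
t6 = t5 AND in1 = 1 AND 1 = 1
So t6 = 1 as required.

in0=1, in1=1, in2=0, in3=0, in4=0, in5=1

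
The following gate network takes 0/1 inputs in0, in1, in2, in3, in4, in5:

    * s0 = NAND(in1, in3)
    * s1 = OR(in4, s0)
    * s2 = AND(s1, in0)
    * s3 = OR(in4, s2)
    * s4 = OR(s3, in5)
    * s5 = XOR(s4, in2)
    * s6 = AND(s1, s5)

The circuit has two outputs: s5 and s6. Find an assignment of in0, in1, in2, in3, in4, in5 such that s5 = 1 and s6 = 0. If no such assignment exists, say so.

in0=0, in1=1, in2=0, in3=1, in4=0, in5=1

Check with in0=0, in1=1, in2=0, in3=1, in4=0, in5=1:
s0 = NAND(in1, in3) = NAND(1, 1) = 0
s1 = OR(in4, s0) = OR(0, 0) = 0
s2 = AND(s1, in0) = AND(0, 0) = 0
s3 = OR(in4, s2) = OR(0, 0) = 0
s4 = OR(s3, in5) = OR(0, 1) = 1
s5 = XOR(s4, in2) = XOR(1, 0) = 1
s6 = AND(s1, s5) = AND(0, 1) = 0
So s5 = 1 and s6 = 0.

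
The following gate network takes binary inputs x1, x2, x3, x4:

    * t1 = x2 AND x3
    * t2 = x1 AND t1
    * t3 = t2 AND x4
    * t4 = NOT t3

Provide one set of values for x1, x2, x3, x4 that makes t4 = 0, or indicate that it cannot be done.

x1=1, x2=1, x3=1, x4=1

t4 = NOT t3 must be 0, so t3 = 1.
t3 = t2 AND x4 must be 1, so both t2 = 1 and x4 = 1.
Check with x1=1, x2=1, x3=1, x4=1:
t1 = x2 AND x3 = 1 AND 1 = 1
t2 = x1 AND t1 = 1 AND 1 = 1
t3 = t2 AND x4 = 1 AND 1 = 1
t4 = NOT t3 = NOT 1 = 0
So t4 = 0 as required.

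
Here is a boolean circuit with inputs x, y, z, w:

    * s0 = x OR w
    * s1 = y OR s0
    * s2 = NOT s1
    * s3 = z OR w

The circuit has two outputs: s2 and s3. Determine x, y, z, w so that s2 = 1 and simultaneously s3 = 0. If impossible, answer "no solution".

x=0, y=0, z=0, w=0

Check with x=0, y=0, z=0, w=0:
s0 = x OR w = 0 OR 0 = 0
s1 = y OR s0 = 0 OR 0 = 0
s2 = NOT s1 = NOT 0 = 1
s3 = z OR w = 0 OR 0 = 0
So s2 = 1 and s3 = 0.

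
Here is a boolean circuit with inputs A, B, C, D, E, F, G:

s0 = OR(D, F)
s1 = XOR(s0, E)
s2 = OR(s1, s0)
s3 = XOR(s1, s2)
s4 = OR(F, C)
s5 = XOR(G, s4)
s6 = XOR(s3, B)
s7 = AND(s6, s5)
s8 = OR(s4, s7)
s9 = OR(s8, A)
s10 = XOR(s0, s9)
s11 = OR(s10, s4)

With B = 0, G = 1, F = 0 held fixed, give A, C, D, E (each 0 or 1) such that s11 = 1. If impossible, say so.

A=1, C=0, D=0, E=0

Check with B = 0, G = 1, F = 0 and A=1, C=0, D=0, E=0:
s0 = OR(D, F) = OR(0, 0) = 0
s1 = XOR(s0, E) = XOR(0, 0) = 0
s2 = OR(s1, s0) = OR(0, 0) = 0
s3 = XOR(s1, s2) = XOR(0, 0) = 0
s4 = OR(F, C) = OR(0, 0) = 0
s5 = XOR(G, s4) = XOR(1, 0) = 1
s6 = XOR(s3, B) = XOR(0, 0) = 0
s7 = AND(s6, s5) = AND(0, 1) = 0
s8 = OR(s4, s7) = OR(0, 0) = 0
s9 = OR(s8, A) = OR(0, 1) = 1
s10 = XOR(s0, s9) = XOR(0, 1) = 1
s11 = OR(s10, s4) = OR(1, 0) = 1
So s11 = 1.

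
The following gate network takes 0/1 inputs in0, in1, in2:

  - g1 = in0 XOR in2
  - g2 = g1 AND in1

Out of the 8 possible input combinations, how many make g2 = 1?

2

g2 = g1 AND in1 must be 1, so both g1 = 1 and in1 = 1.
Satisfying assignments:
  in0=0, in1=1, in2=1
  in0=1, in1=1, in2=0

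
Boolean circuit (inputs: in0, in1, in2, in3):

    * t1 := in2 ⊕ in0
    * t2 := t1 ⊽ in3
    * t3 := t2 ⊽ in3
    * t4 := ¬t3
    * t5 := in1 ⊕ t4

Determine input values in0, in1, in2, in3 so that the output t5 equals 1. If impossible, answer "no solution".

in0=0, in1=0, in2=0, in3=1

t5 = in1 ⊕ t4 must be 1, so in1 and t4 differ.
Check with in0=0, in1=0, in2=0, in3=1:
t1 = in2 ⊕ in0 = 0 ⊕ 0 = 0
t2 = t1 ⊽ in3 = 0 ⊽ 1 = 0
t3 = t2 ⊽ in3 = 0 ⊽ 1 = 0
t4 = ¬t3 = ¬0 = 1
t5 = in1 ⊕ t4 = 0 ⊕ 1 = 1
So t5 = 1 as required.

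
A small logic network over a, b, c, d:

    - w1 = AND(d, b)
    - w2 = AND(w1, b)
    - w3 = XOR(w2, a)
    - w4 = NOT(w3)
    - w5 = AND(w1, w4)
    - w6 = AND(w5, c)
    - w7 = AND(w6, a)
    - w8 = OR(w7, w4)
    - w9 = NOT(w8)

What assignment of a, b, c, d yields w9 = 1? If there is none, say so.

a=1, b=0, c=0, d=1

Check with a=1, b=0, c=0, d=1:
w1 = AND(d, b) = AND(1, 0) = 0
w2 = AND(w1, b) = AND(0, 0) = 0
w3 = XOR(w2, a) = XOR(0, 1) = 1
w4 = NOT(w3) = NOT 1 = 0
w5 = AND(w1, w4) = AND(0, 0) = 0
w6 = AND(w5, c) = AND(0, 0) = 0
w7 = AND(w6, a) = AND(0, 1) = 0
w8 = OR(w7, w4) = OR(0, 0) = 0
w9 = NOT(w8) = NOT 0 = 1
So w9 = 1 as required.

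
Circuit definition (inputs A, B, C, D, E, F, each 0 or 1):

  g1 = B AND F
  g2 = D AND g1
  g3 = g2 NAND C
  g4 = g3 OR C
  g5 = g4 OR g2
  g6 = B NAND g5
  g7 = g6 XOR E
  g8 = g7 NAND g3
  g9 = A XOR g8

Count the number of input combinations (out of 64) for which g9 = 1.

32

g9 = A XOR g8 must be 1, so A and g8 differ.
Enumerating the 64 input combinations, 32 give g9 = 1 and 32 give g9 = 0.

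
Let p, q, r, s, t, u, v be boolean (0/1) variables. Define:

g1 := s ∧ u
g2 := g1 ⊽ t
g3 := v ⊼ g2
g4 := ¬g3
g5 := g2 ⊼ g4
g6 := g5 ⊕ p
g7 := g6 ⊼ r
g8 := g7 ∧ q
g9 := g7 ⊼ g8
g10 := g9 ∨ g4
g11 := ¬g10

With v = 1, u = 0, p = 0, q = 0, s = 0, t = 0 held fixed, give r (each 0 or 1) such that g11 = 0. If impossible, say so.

r=1

g11 = ¬g10 must be 0, so g10 = 1.
Check with v = 1, u = 0, p = 0, q = 0, s = 0, t = 0 and r=1:
g1 = s ∧ u = 0 ∧ 0 = 0
g2 = g1 ⊽ t = 0 ⊽ 0 = 1
g3 = v ⊼ g2 = 1 ⊼ 1 = 0
g4 = ¬g3 = ¬0 = 1
g5 = g2 ⊼ g4 = 1 ⊼ 1 = 0
g6 = g5 ⊕ p = 0 ⊕ 0 = 0
g7 = g6 ⊼ r = 0 ⊼ 1 = 1
g8 = g7 ∧ q = 1 ∧ 0 = 0
g9 = g7 ⊼ g8 = 1 ⊼ 0 = 1
g10 = g9 ∨ g4 = 1 ∨ 1 = 1
g11 = ¬g10 = ¬1 = 0
So g11 = 0.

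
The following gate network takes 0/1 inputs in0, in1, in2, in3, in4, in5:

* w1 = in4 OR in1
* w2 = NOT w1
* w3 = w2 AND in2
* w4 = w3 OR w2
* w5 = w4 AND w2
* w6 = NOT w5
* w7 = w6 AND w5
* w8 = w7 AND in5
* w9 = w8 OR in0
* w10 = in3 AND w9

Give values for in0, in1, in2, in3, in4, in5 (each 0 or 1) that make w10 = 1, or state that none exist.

in0=1 in1=1 in2=0 in3=1 in4=1 in5=1

Check with in0=1 in1=1 in2=0 in3=1 in4=1 in5=1:
w1 = in4 OR in1 = 1 OR 1 = 1
w2 = NOT w1 = NOT 1 = 0
w3 = w2 AND in2 = 0 AND 0 = 0
w4 = w3 OR w2 = 0 OR 0 = 0
w5 = w4 AND w2 = 0 AND 0 = 0
w6 = NOT w5 = NOT 0 = 1
w7 = w6 AND w5 = 1 AND 0 = 0
w8 = w7 AND in5 = 0 AND 1 = 0
w9 = w8 OR in0 = 0 OR 1 = 1
w10 = in3 AND w9 = 1 AND 1 = 1
So w10 = 1 as required.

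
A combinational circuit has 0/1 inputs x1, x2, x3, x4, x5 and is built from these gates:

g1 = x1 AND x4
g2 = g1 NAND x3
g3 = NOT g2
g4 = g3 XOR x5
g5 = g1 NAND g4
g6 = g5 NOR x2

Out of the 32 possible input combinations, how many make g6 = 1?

g6 = g5 NOR x2 must be 1, so both g5 = 0 and x2 = 0.
g5 = g1 NAND g4 must be 0, so both g1 = 1 and g4 = 1.
g1 = x1 AND x4 must be 1, so both x1 = 1 and x4 = 1.
Satisfying assignments:
  x1=1, x2=0, x3=0, x4=1, x5=1
  x1=1, x2=0, x3=1, x4=1, x5=0

2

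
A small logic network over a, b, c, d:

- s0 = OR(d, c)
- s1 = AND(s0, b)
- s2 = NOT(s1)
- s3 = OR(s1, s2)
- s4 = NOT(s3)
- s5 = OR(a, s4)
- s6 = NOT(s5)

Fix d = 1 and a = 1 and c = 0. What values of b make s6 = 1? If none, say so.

no solution exists

With d = 1 and a = 1 and c = 0 fixed, none of the 2 settings of b give s6 = 1.
For example, with b=0:
s0 = OR(d, c) = OR(1, 0) = 1
s1 = AND(s0, b) = AND(1, 0) = 0
s2 = NOT(s1) = NOT 0 = 1
s3 = OR(s1, s2) = OR(0, 1) = 1
s4 = NOT(s3) = NOT 1 = 0
s5 = OR(a, s4) = OR(1, 0) = 1
s6 = NOT(s5) = NOT 1 = 0
giving s6 = 0 ≠ 1.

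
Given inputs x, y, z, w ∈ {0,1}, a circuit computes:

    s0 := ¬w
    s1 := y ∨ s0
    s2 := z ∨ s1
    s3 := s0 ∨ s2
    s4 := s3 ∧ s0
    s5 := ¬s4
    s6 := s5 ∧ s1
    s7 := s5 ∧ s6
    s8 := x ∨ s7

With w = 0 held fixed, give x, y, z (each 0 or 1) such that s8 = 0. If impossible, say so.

x=0 y=1 z=1

s8 = x ∨ s7 must be 0, so both x = 0 and s7 = 0.
Check with w = 0 and x=0, y=1, z=1:
s0 = ¬w = ¬0 = 1
s1 = y ∨ s0 = 1 ∨ 1 = 1
s2 = z ∨ s1 = 1 ∨ 1 = 1
s3 = s0 ∨ s2 = 1 ∨ 1 = 1
s4 = s3 ∧ s0 = 1 ∧ 1 = 1
s5 = ¬s4 = ¬1 = 0
s6 = s5 ∧ s1 = 0 ∧ 1 = 0
s7 = s5 ∧ s6 = 0 ∧ 0 = 0
s8 = x ∨ s7 = 0 ∨ 0 = 0
So s8 = 0.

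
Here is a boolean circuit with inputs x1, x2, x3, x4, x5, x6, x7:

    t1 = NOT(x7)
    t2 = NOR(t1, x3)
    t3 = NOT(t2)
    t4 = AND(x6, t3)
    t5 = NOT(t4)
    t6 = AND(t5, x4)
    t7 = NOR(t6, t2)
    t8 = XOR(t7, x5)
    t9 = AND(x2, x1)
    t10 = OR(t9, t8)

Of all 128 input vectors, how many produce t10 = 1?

80

t10 = OR(t9, t8) must be 1, so at least one of t9, t8 is 1.
Enumerating the 128 input combinations, 80 give t10 = 1 and 48 give t10 = 0.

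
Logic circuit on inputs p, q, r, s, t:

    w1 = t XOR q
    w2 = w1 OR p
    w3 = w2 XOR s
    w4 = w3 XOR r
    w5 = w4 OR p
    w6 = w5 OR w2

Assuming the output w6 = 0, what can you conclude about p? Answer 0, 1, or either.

0

w6 = w5 OR w2 must be 0, so both w5 = 0 and w2 = 0.
w5 = w4 OR p must be 0, so both w4 = 0 and p = 0.
w2 = w1 OR p must be 0, so both w1 = 0 and p = 0.
Every assignment with w6 = 0 has p = 0; there are 4 such assignment(s).
  p=0, q=0, r=0, s=0, t=0
  p=0, q=0, r=1, s=1, t=0
  p=0, q=1, r=0, s=0, t=1
  p=0, q=1, r=1, s=1, t=1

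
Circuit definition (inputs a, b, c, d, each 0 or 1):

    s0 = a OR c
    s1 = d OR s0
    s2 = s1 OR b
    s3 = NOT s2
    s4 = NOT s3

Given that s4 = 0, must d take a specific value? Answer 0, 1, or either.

0

s4 = NOT s3 must be 0, so s3 = 1.
s3 = NOT s2 must be 1, so s2 = 0.
Every assignment with s4 = 0 has d = 0; there are 1 such assignment(s).
  a=0, b=0, c=0, d=0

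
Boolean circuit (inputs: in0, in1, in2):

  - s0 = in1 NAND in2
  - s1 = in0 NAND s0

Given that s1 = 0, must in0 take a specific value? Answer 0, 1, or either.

1

s1 = in0 NAND s0 must be 0, so both in0 = 1 and s0 = 1.
s0 = in1 NAND in2 must be 1, so at least one of in1, in2 is 0.
Every assignment with s1 = 0 has in0 = 1; there are 3 such assignment(s).
  in0=1, in1=0, in2=0
  in0=1, in1=0, in2=1
  in0=1, in1=1, in2=0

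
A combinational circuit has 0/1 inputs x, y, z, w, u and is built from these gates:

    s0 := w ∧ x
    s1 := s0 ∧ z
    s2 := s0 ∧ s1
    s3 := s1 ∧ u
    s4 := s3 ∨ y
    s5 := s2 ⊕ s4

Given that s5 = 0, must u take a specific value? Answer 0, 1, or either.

Both values of u occur among assignments with s5 = 0:
  u=0: x=0, y=0, z=0, w=0, u=0
  u=1: x=0, y=0, z=0, w=0, u=1

either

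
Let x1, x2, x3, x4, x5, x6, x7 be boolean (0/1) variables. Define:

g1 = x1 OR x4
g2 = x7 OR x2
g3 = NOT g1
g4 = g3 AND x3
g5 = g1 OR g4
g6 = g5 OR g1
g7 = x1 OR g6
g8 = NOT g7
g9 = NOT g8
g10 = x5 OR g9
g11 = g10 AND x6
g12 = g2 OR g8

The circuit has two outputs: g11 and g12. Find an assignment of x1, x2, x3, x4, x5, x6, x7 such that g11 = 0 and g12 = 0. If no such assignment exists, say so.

Check with x1=1 x2=0 x3=0 x4=1 x5=0 x6=0 x7=0:
g1 = x1 OR x4 = 1 OR 1 = 1
g2 = x7 OR x2 = 0 OR 0 = 0
g3 = NOT g1 = NOT 1 = 0
g4 = g3 AND x3 = 0 AND 0 = 0
g5 = g1 OR g4 = 1 OR 0 = 1
g6 = g5 OR g1 = 1 OR 1 = 1
g7 = x1 OR g6 = 1 OR 1 = 1
g8 = NOT g7 = NOT 1 = 0
g9 = NOT g8 = NOT 0 = 1
g10 = x5 OR g9 = 0 OR 1 = 1
g11 = g10 AND x6 = 1 AND 0 = 0
g12 = g2 OR g8 = 0 OR 0 = 0
So g11 = 0 and g12 = 0.

x1=1 x2=0 x3=0 x4=1 x5=0 x6=0 x7=0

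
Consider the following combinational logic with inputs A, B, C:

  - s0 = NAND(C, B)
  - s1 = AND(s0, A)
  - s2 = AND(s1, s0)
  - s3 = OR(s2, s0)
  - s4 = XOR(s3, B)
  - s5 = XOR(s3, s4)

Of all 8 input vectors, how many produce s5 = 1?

s5 = XOR(s3, s4) must be 1, so s3 and s4 differ.
Satisfying assignments:
  A=0, B=1, C=0
  A=0, B=1, C=1
  A=1, B=1, C=0
  A=1, B=1, C=1

4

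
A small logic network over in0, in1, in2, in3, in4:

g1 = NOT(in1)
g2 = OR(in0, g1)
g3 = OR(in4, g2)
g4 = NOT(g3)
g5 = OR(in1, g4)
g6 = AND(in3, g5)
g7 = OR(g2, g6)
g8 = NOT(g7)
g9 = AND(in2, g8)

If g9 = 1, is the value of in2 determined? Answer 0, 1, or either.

g9 = AND(in2, g8) must be 1, so both in2 = 1 and g8 = 1.
g8 = NOT(g7) must be 1, so g7 = 0.
Every assignment with g9 = 1 has in2 = 1; there are 2 such assignment(s).
  in0=0, in1=1, in2=1, in3=0, in4=0
  in0=0, in1=1, in2=1, in3=0, in4=1

1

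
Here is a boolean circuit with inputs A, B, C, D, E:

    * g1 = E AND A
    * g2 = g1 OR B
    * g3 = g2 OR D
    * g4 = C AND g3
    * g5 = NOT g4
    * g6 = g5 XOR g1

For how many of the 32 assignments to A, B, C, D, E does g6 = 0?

g6 = g5 XOR g1 must be 0, so g5 and g1 are equal.
Enumerating the 32 input combinations, 13 give g6 = 0 and 19 give g6 = 1.

13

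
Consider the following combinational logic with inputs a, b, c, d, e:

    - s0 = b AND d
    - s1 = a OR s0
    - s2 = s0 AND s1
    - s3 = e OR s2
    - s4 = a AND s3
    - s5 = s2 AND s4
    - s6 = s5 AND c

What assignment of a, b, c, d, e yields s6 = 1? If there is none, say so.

s6 = s5 AND c must be 1, so both s5 = 1 and c = 1.
Check with a=1, b=1, c=1, d=1, e=0:
s0 = b AND d = 1 AND 1 = 1
s1 = a OR s0 = 1 OR 1 = 1
s2 = s0 AND s1 = 1 AND 1 = 1
s3 = e OR s2 = 0 OR 1 = 1
s4 = a AND s3 = 1 AND 1 = 1
s5 = s2 AND s4 = 1 AND 1 = 1
s6 = s5 AND c = 1 AND 1 = 1
So s6 = 1 as required.

a=1, b=1, c=1, d=1, e=0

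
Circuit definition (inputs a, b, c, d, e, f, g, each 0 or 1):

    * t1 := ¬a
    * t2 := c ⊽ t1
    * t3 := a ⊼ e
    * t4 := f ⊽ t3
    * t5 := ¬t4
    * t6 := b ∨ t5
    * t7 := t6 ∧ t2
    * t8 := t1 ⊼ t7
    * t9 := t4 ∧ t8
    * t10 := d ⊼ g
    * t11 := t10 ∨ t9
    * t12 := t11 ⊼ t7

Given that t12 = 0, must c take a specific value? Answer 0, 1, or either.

0

t12 = t11 ⊼ t7 must be 0, so both t11 = 1 and t7 = 1.
Every assignment with t12 = 0 has c = 0; there are 22 such assignment(s).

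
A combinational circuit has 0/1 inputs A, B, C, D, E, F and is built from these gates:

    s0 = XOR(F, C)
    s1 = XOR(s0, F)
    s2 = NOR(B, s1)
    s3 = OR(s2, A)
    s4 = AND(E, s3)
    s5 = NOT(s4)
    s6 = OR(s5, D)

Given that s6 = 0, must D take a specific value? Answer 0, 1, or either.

0

s6 = OR(s5, D) must be 0, so both s5 = 0 and D = 0.
s5 = NOT(s4) must be 0, so s4 = 1.
s4 = AND(E, s3) must be 1, so both E = 1 and s3 = 1.
Every assignment with s6 = 0 has D = 0; there are 10 such assignment(s).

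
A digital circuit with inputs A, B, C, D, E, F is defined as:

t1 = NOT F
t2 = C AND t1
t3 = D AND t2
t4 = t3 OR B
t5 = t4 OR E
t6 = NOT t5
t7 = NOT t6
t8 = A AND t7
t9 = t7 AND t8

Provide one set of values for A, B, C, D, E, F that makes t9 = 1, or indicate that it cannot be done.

A=1 B=1 C=0 D=1 E=0 F=0

t9 = t7 AND t8 must be 1, so both t7 = 1 and t8 = 1.
t7 = NOT t6 must be 1, so t6 = 0.
Check with A=1 B=1 C=0 D=1 E=0 F=0:
t1 = NOT F = NOT 0 = 1
t2 = C AND t1 = 0 AND 1 = 0
t3 = D AND t2 = 1 AND 0 = 0
t4 = t3 OR B = 0 OR 1 = 1
t5 = t4 OR E = 1 OR 0 = 1
t6 = NOT t5 = NOT 1 = 0
t7 = NOT t6 = NOT 0 = 1
t8 = A AND t7 = 1 AND 1 = 1
t9 = t7 AND t8 = 1 AND 1 = 1
So t9 = 1 as required.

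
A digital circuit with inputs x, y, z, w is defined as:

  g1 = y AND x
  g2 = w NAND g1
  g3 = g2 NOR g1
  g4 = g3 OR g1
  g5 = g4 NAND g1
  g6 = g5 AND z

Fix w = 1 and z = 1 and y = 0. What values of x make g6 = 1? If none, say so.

x=1

Check with w = 1 and z = 1 and y = 0 and x=1:
g1 = y AND x = 0 AND 1 = 0
g2 = w NAND g1 = 1 NAND 0 = 1
g3 = g2 NOR g1 = 1 NOR 0 = 0
g4 = g3 OR g1 = 0 OR 0 = 0
g5 = g4 NAND g1 = 0 NAND 0 = 1
g6 = g5 AND z = 1 AND 1 = 1
So g6 = 1.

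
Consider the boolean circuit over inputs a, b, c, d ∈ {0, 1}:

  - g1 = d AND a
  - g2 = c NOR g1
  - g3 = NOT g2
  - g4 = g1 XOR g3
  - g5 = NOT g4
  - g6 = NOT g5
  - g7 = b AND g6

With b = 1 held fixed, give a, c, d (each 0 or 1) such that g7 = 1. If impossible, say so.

Check with b = 1 and a=1, c=1, d=0:
g1 = d AND a = 0 AND 1 = 0
g2 = c NOR g1 = 1 NOR 0 = 0
g3 = NOT g2 = NOT 0 = 1
g4 = g1 XOR g3 = 0 XOR 1 = 1
g5 = NOT g4 = NOT 1 = 0
g6 = NOT g5 = NOT 0 = 1
g7 = b AND g6 = 1 AND 1 = 1
So g7 = 1.

a=1, c=1, d=0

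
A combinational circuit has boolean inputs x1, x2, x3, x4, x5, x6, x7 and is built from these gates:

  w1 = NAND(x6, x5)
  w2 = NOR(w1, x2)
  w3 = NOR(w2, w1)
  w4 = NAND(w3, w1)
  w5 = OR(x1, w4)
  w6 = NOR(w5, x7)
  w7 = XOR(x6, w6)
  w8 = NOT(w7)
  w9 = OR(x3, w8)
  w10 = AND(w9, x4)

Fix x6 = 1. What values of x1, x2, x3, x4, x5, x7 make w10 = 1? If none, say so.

w10 = AND(w9, x4) must be 1, so both w9 = 1 and x4 = 1.
Check with x6 = 1 and x1=0, x2=0, x3=1, x4=1, x5=0, x7=0:
w1 = NAND(x6, x5) = NAND(1, 0) = 1
w2 = NOR(w1, x2) = NOR(1, 0) = 0
w3 = NOR(w2, w1) = NOR(0, 1) = 0
w4 = NAND(w3, w1) = NAND(0, 1) = 1
w5 = OR(x1, w4) = OR(0, 1) = 1
w6 = NOR(w5, x7) = NOR(1, 0) = 0
w7 = XOR(x6, w6) = XOR(1, 0) = 1
w8 = NOT(w7) = NOT 1 = 0
w9 = OR(x3, w8) = OR(1, 0) = 1
w10 = AND(w9, x4) = AND(1, 1) = 1
So w10 = 1.

x1=0, x2=0, x3=1, x4=1, x5=0, x7=0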